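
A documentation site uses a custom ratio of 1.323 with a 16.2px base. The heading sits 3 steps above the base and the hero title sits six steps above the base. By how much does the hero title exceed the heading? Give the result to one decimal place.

Step 3: 16.2 × 1.323³ = 37.514px
Step 6: 16.2 × 1.323⁶ = 86.871px
Difference: 86.871 − 37.514 = 49.357px

49.4px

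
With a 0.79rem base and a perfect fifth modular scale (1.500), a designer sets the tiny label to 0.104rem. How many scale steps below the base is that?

5

1.500ⁿ = 0.79 / 0.104 = 7.5962
n = ln(7.5962) / ln(1.500) = 2.0276 / 0.4055 ≈ 5.00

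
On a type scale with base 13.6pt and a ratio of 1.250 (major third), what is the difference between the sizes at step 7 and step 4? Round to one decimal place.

Step 4: 13.6 × 1.250⁴ = 33.203pt
Step 7: 13.6 × 1.250⁷ = 64.850pt
Difference: 64.850 − 33.203 = 31.647pt

31.6pt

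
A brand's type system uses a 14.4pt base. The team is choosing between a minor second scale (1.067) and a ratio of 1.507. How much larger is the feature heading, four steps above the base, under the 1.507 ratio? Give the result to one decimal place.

Minor second: 14.4 × 1.067⁴ = 18.665pt
At 1.507: 14.4 × 1.507⁴ = 74.270pt
Difference: 74.270 − 18.665 = 55.605pt

55.6pt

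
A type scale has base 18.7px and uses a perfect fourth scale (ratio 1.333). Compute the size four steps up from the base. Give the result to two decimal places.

59.04px

18.7 × 1.333⁴ = 18.7 × 3.15733 ≈ 59.04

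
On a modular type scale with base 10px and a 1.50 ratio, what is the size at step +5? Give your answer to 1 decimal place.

75.9px

Each step on a modular scale multiplies by the ratio, so the size n steps from the base is base × ratioⁿ.
10.0 × 1.50⁵ = 10.0 × 7.59375 ≈ 75.94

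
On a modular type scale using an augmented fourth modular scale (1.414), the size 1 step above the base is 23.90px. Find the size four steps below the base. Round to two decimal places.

23.90 ÷ 1.414⁵ = 23.90 ÷ 5.65258 ≈ 4.228

4.23px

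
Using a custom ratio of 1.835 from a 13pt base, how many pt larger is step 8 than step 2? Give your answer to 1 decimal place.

Step 2: 13.0 × 1.835² = 43.774pt
Step 8: 13.0 × 1.835⁸ = 1671.213pt
Difference: 1671.213 − 43.774 = 1627.439pt

1627.4pt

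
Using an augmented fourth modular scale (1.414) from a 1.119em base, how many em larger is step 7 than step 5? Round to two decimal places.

6.32em

Step 5: 1.119 × 1.414⁵ = 6.3252em
Step 7: 1.119 × 1.414⁷ = 12.6467em
Difference: 12.6467 − 6.3252 = 6.3215em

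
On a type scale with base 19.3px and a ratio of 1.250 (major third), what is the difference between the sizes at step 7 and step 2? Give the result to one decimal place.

61.9px

Step 2: 19.3 × 1.250² = 30.156px
Step 7: 19.3 × 1.250⁷ = 92.030px
Difference: 92.030 − 30.156 = 61.874px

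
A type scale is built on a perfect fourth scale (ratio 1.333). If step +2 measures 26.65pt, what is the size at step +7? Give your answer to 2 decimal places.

26.65 × 1.333⁵ = 26.65 × 4.20873 ≈ 112.163

112.16pt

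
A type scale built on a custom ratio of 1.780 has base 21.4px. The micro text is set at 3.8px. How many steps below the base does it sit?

3

1.780ⁿ = 21.4 / 3.8 = 5.6316
n = ln(5.6316) / ln(1.780) = 1.7284 / 0.5766 ≈ 3.00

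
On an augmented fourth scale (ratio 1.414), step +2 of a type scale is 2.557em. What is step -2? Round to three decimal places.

0.640em

Moving from step +2 to step -2 is 4 steps down, so divide by r⁴.
2.557 ÷ 1.414⁴ = 2.557 ÷ 3.99758 ≈ 0.640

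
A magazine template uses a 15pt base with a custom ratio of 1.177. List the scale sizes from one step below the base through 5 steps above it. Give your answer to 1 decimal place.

12.7pt, 15.0pt, 17.7pt, 20.8pt, 24.5pt, 28.8pt, 33.9pt

Step -1: 15.0 ÷ 1.177 = 12.7
Step 0: 15pt
Step 1: 15.0 × 1.177 = 17.7
Step 2: 15.0 × 1.177² = 20.8
Step 3: 15.0 × 1.177³ = 24.5
Step 4: 15.0 × 1.177⁴ = 28.8
Step 5: 15.0 × 1.177⁵ = 33.9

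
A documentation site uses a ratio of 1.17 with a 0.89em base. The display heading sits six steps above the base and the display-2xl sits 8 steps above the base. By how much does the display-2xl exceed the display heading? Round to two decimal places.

0.84em

Step 6: 0.89 × 1.17⁶ = 2.2830em
Step 8: 0.89 × 1.17⁸ = 3.1252em
Difference: 3.1252 − 2.2830 = 0.8422em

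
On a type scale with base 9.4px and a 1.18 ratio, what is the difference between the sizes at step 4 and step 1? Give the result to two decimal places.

Step 1: 9.4 × 1.18 = 11.0920px
Step 4: 9.4 × 1.18⁴ = 18.2245px
Difference: 18.2245 − 11.0920 = 7.1325px

7.13px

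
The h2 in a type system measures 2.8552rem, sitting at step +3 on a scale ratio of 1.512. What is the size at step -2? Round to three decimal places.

0.361rem

Moving from step +3 to step -2 is 5 steps down, so divide by r⁵.
2.8552 ÷ 1.512⁵ = 2.8552 ÷ 7.90240 ≈ 0.361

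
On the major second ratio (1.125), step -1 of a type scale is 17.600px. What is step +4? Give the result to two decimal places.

The gap is 4 − (-1) = 5 steps, so the factor is 1.125^5.
17.600 × 1.125⁵ = 17.600 × 1.80203 ≈ 31.716

31.72px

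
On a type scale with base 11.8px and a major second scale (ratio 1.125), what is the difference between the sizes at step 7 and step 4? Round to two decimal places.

Step 4: 11.8 × 1.125⁴ = 18.9013px
Step 7: 11.8 × 1.125⁷ = 26.9122px
Difference: 26.9122 − 18.9013 = 8.0109px

8.01px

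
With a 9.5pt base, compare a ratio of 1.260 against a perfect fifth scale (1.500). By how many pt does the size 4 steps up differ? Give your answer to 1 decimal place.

At 1.260: 9.5 × 1.260⁴ = 23.945pt
Perfect fifth: 9.5 × 1.500⁴ = 48.094pt
Difference: 48.094 − 23.945 = 24.149pt

24.1pt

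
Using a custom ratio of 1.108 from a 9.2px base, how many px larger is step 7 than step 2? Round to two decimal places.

7.57px

Step 2: 9.2 × 1.108² = 11.2945px
Step 7: 9.2 × 1.108⁷ = 18.8611px
Difference: 18.8611 − 11.2945 = 7.5666px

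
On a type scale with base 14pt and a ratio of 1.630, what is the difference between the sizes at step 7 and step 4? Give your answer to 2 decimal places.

329.17pt

Step 4: 14.0 × 1.630⁴ = 98.8276pt
Step 7: 14.0 × 1.630⁷ = 427.9975pt
Difference: 427.9975 − 98.8276 = 329.1699pt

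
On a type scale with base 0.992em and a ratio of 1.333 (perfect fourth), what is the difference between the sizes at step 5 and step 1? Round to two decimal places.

Step 1: 0.992 × 1.333 = 1.3223em
Step 5: 0.992 × 1.333⁵ = 4.1751em
Difference: 4.1751 − 1.3223 = 2.8528em

2.85em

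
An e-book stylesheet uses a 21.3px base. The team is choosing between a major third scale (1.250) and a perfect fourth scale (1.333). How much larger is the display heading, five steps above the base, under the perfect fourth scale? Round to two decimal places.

24.64px

Major third: 21.3 × 1.250⁵ = 65.0024px
Perfect fourth: 21.3 × 1.333⁵ = 89.6459px
Difference: 89.6459 − 65.0024 = 24.6435px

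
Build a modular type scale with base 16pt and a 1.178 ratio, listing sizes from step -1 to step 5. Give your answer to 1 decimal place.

13.6pt, 16.0pt, 18.8pt, 22.2pt, 26.2pt, 30.8pt, 36.3pt

Step -1: 16.0 ÷ 1.178 = 13.6
Step 0: 16pt
Step 1: 16.0 × 1.178 = 18.8
Step 2: 16.0 × 1.178² = 22.2
Step 3: 16.0 × 1.178³ = 26.2
Step 4: 16.0 × 1.178⁴ = 30.8
Step 5: 16.0 × 1.178⁵ = 36.3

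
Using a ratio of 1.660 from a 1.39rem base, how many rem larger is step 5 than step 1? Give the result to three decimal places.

15.213rem

Step 1: 1.39 × 1.660 = 2.30740rem
Step 5: 1.39 × 1.660⁵ = 17.52085rem
Difference: 17.52085 − 2.30740 = 15.21345rem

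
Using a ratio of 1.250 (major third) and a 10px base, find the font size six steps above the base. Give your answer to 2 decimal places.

38.15px

10.0 × 1.250⁶ = 10.0 × 3.81470 ≈ 38.15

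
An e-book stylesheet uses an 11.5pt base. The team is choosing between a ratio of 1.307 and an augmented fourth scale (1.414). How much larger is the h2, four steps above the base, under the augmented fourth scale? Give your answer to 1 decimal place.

At 1.307: 11.5 × 1.307⁴ = 33.558pt
Augmented fourth: 11.5 × 1.414⁴ = 45.972pt
Difference: 45.972 − 33.558 = 12.414pt

12.4pt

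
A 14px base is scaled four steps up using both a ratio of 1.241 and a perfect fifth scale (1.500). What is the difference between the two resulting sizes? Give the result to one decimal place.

37.7px

At 1.241: 14.0 × 1.241⁴ = 33.206px
Perfect fifth: 14.0 × 1.500⁴ = 70.875px
Difference: 70.875 − 33.206 = 37.669px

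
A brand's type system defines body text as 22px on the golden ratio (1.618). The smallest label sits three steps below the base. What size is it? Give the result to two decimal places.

5.19px

A modular type scale is a geometric sequence: sizeₙ = base × rⁿ.
22.0 ÷ 1.618³ = 22.0 ÷ 4.23580 ≈ 5.19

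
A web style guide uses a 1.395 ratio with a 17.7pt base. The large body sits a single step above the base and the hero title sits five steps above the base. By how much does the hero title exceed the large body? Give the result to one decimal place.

68.8pt

Step 1: 17.7 × 1.395 = 24.691pt
Step 5: 17.7 × 1.395⁵ = 93.507pt
Difference: 93.507 − 24.691 = 68.816pt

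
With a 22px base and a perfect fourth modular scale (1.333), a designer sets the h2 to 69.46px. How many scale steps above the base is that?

1.333ⁿ = 69.46 / 22 = 3.1573
n = ln(3.1573) / ln(1.333) = 1.1497 / 0.2874 ≈ 4.00

4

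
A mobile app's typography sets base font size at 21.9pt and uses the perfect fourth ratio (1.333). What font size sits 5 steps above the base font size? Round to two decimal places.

92.17pt

21.9 × 1.333⁵ = 21.9 × 4.20873 ≈ 92.17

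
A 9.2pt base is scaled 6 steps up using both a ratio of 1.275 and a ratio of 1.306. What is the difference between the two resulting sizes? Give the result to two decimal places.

At 1.275: 9.2 × 1.275⁶ = 39.5229pt
At 1.306: 9.2 × 1.306⁶ = 45.6506pt
Difference: 45.6506 − 39.5229 = 6.1277pt

6.13pt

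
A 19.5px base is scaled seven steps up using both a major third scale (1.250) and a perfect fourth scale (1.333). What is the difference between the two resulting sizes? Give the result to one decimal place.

52.8px

Major third: 19.5 × 1.250⁷ = 92.983px
Perfect fourth: 19.5 × 1.333⁷ = 145.830px
Difference: 145.830 − 92.983 = 52.847px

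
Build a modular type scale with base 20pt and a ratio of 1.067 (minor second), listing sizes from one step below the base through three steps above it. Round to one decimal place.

18.7pt, 20.0pt, 21.3pt, 22.8pt, 24.3pt

Step -1: 20.0 ÷ 1.067 = 18.7
Step 0: 20pt
Step 1: 20.0 × 1.067 = 21.3
Step 2: 20.0 × 1.067² = 22.8
Step 3: 20.0 × 1.067³ = 24.3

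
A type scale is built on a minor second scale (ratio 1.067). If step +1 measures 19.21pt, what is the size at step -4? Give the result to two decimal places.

19.21 ÷ 1.067⁵ = 19.21 ÷ 1.38300 ≈ 13.890

13.89pt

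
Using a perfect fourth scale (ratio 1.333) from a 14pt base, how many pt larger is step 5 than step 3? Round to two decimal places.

Step 3: 14.0 × 1.333³ = 33.1603pt
Step 5: 14.0 × 1.333⁵ = 58.9222pt
Difference: 58.9222 − 33.1603 = 25.7619pt

25.76pt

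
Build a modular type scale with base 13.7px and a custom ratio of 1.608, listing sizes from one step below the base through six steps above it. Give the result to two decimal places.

Step -1: 13.7 ÷ 1.608 = 8.52
Step 0: 13.7px
Step 1: 13.7 × 1.608 = 22.03
Step 2: 13.7 × 1.608² = 35.42
Step 3: 13.7 × 1.608³ = 56.96
Step 4: 13.7 × 1.608⁴ = 91.59
Step 5: 13.7 × 1.608⁵ = 147.28
Step 6: 13.7 × 1.608⁶ = 236.83

8.52px, 13.70px, 22.03px, 35.42px, 56.96px, 91.59px, 147.28px, 236.83px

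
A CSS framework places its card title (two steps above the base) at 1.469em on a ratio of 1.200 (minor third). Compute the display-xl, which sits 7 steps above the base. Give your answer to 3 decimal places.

1.469 × 1.200⁵ = 1.469 × 2.48832 ≈ 3.655

3.655em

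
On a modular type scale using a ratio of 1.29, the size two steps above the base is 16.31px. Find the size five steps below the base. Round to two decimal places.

2.74px

The gap is -5 − (2) = -7 steps, so the factor is 1.29^-7.
16.31 ÷ 1.29⁷ = 16.31 ÷ 5.94467 ≈ 2.744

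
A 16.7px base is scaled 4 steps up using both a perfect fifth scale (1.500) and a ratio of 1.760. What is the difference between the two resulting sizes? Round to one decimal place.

Perfect fifth: 16.7 × 1.500⁴ = 84.544px
At 1.760: 16.7 × 1.760⁴ = 160.239px
Difference: 160.239 − 84.544 = 75.695px

75.7px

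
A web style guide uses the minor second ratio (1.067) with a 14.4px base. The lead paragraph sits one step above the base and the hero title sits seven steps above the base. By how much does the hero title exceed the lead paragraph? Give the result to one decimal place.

7.3px

Step 1: 14.4 × 1.067 = 15.365px
Step 7: 14.4 × 1.067⁷ = 22.673px
Difference: 22.673 − 15.365 = 7.308px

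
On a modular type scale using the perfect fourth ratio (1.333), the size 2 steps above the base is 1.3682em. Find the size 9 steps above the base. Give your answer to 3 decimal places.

10.232em

1.3682 × 1.333⁷ = 1.3682 × 7.47844 ≈ 10.232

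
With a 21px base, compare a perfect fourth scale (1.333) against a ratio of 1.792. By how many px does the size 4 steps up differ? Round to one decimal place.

150.3px

Perfect fourth: 21.0 × 1.333⁴ = 66.304px
At 1.792: 21.0 × 1.792⁴ = 216.557px
Difference: 216.557 − 66.304 = 150.253px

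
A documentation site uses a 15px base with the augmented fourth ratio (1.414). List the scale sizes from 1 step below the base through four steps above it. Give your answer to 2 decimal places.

Step -1: 15.0 ÷ 1.414 = 10.61
Step 0: 15px
Step 1: 15.0 × 1.414 = 21.21
Step 2: 15.0 × 1.414² = 29.99
Step 3: 15.0 × 1.414³ = 42.41
Step 4: 15.0 × 1.414⁴ = 59.96

10.61px, 15.00px, 21.21px, 29.99px, 42.41px, 59.96px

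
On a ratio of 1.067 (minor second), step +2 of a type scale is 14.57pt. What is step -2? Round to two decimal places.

11.24pt

14.57 ÷ 1.067⁴ = 14.57 ÷ 1.29616 ≈ 11.241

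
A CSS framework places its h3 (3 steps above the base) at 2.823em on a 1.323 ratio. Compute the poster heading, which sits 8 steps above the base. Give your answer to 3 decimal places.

11.442em

2.823 × 1.323⁵ = 2.823 × 4.05321 ≈ 11.442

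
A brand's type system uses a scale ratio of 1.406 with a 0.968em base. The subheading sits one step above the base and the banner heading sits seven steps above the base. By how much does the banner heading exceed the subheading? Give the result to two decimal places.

Step 1: 0.968 × 1.406 = 1.3610em
Step 7: 0.968 × 1.406⁷ = 10.5141em
Difference: 10.5141 − 1.3610 = 9.1531em

9.15em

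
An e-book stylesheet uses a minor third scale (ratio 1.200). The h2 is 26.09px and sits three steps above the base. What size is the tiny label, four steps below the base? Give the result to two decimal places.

7.28px

26.09 ÷ 1.200⁷ = 26.09 ÷ 3.58318 ≈ 7.281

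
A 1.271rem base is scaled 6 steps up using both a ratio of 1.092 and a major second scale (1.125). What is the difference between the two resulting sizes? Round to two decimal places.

0.42rem

At 1.092: 1.271 × 1.092⁶ = 2.1552rem
Major second: 1.271 × 1.125⁶ = 2.5767rem
Difference: 2.5767 − 2.1552 = 0.4215rem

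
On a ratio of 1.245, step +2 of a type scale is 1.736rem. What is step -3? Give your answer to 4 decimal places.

1.736 ÷ 1.245⁵ = 1.736 ÷ 2.99121 ≈ 0.5804

0.5804rem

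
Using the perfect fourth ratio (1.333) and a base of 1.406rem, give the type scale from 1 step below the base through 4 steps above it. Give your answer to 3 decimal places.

1.055rem, 1.406rem, 1.874rem, 2.498rem, 3.330rem, 4.439rem

Step -1: 1.406 ÷ 1.333 = 1.055
Step 0: 1.406rem
Step 1: 1.406 × 1.333 = 1.874
Step 2: 1.406 × 1.333² = 2.498
Step 3: 1.406 × 1.333³ = 3.330
Step 4: 1.406 × 1.333⁴ = 4.439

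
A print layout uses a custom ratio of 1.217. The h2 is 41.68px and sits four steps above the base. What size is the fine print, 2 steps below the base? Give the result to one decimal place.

41.68 ÷ 1.217⁶ = 41.68 ÷ 3.24895 ≈ 12.829

12.8px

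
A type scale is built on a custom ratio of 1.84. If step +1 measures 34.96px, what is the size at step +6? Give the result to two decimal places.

737.33px

The gap is 6 − (1) = 5 steps, so the factor is 1.84^5.
34.96 × 1.84⁵ = 34.96 × 21.09061 ≈ 737.328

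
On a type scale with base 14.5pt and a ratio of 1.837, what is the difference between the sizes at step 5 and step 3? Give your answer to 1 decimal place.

Step 3: 14.5 × 1.837³ = 89.887pt
Step 5: 14.5 × 1.837⁵ = 303.329pt
Difference: 303.329 − 89.887 = 213.442pt

213.4pt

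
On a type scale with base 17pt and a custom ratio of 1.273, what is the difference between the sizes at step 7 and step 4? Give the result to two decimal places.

47.45pt

Step 4: 17.0 × 1.273⁴ = 44.6439pt
Step 7: 17.0 × 1.273⁷ = 92.0975pt
Difference: 92.0975 − 44.6439 = 47.4536pt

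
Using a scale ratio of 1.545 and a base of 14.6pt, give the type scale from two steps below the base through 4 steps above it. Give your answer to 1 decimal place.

6.1pt, 9.4pt, 14.6pt, 22.6pt, 34.9pt, 53.8pt, 83.2pt

Step -2: 14.6 ÷ 1.545² = 6.1
Step -1: 14.6 ÷ 1.545 = 9.4
Step 0: 14.6pt
Step 1: 14.6 × 1.545 = 22.6
Step 2: 14.6 × 1.545² = 34.9
Step 3: 14.6 × 1.545³ = 53.8
Step 4: 14.6 × 1.545⁴ = 83.2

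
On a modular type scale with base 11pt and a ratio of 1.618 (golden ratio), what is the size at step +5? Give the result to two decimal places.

11.0 × 1.618⁵ = 11.0 × 11.08901 ≈ 121.98

121.98pt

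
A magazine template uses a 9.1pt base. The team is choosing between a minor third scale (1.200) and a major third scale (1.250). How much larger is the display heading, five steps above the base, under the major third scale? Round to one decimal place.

5.1pt

Minor third: 9.1 × 1.200⁵ = 22.644pt
Major third: 9.1 × 1.250⁵ = 27.771pt
Difference: 27.771 − 22.644 = 5.127pt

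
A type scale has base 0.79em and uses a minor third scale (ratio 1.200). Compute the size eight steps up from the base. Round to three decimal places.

A modular type scale is a geometric sequence: sizeₙ = base × rⁿ.
0.79 × 1.200⁸ = 0.79 × 4.29982 ≈ 3.397

3.397em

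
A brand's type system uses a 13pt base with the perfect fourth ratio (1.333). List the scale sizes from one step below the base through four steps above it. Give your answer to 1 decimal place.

9.8pt, 13.0pt, 17.3pt, 23.1pt, 30.8pt, 41.0pt

Step -1: 13.0 ÷ 1.333 = 9.8
Step 0: 13pt
Step 1: 13.0 × 1.333 = 17.3
Step 2: 13.0 × 1.333² = 23.1
Step 3: 13.0 × 1.333³ = 30.8
Step 4: 13.0 × 1.333⁴ = 41.0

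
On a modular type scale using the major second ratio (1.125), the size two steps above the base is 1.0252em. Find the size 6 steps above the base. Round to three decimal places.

1.0252 × 1.125⁴ = 1.0252 × 1.60181 ≈ 1.642

1.642em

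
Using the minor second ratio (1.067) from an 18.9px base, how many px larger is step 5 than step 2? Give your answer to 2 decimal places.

4.62px

Step 2: 18.9 × 1.067² = 21.5174px
Step 5: 18.9 × 1.067⁵ = 26.1387px
Difference: 26.1387 − 21.5174 = 4.6213px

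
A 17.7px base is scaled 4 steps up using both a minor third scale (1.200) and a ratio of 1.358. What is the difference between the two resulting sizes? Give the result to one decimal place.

23.5px

Minor third: 17.7 × 1.200⁴ = 36.703px
At 1.358: 17.7 × 1.358⁴ = 60.197px
Difference: 60.197 − 36.703 = 23.494px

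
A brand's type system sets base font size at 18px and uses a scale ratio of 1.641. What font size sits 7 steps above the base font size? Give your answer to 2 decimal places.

Each step on a modular scale multiplies by the ratio, so the size n steps from the base is base × ratioⁿ.
18.0 × 1.641⁷ = 18.0 × 32.04498 ≈ 576.81

576.81px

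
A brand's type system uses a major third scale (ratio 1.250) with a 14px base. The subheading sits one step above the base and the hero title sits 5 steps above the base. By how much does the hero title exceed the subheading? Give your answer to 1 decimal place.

25.2px

Step 1: 14.0 × 1.250 = 17.500px
Step 5: 14.0 × 1.250⁵ = 42.725px
Difference: 42.725 − 17.500 = 25.225px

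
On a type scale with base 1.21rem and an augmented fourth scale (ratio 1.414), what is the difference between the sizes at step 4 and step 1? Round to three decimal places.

Step 1: 1.21 × 1.414 = 1.71094rem
Step 4: 1.21 × 1.414⁴ = 4.83708rem
Difference: 4.83708 − 1.71094 = 3.12614rem

3.126rem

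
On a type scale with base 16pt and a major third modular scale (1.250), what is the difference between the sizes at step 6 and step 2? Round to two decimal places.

36.04pt

Step 2: 16.0 × 1.250² = 25.0000pt
Step 6: 16.0 × 1.250⁶ = 61.0352pt
Difference: 61.0352 − 25.0000 = 36.0352pt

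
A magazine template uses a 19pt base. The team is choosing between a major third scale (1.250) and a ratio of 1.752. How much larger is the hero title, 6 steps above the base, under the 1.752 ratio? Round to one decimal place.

477.0pt

Major third: 19.0 × 1.250⁶ = 72.479pt
At 1.752: 19.0 × 1.752⁶ = 549.488pt
Difference: 549.488 − 72.479 = 477.009pt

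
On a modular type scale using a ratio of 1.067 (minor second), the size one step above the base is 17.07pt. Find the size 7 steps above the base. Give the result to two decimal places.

25.19pt

17.07 × 1.067⁶ = 17.07 × 1.47566 ≈ 25.190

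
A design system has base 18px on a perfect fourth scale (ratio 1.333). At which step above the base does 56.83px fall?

4

1.333ⁿ = 56.83 / 18 = 3.1572
n = ln(3.1572) / ln(1.333) = 1.1497 / 0.2874 ≈ 4.00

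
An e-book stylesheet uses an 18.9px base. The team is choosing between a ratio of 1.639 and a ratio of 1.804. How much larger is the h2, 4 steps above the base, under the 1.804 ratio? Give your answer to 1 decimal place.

63.8px

At 1.639: 18.9 × 1.639⁴ = 136.388px
At 1.804: 18.9 × 1.804⁴ = 200.174px
Difference: 200.174 − 136.388 = 63.786px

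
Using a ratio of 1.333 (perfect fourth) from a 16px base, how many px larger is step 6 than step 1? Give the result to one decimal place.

68.4px

Step 1: 16.0 × 1.333 = 21.328px
Step 6: 16.0 × 1.333⁶ = 89.764px
Difference: 89.764 − 21.328 = 68.436px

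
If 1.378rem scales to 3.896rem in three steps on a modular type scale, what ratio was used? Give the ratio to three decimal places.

1.414

r³ = 3.896 / 1.378, so r = (3.896/1.378)^(1/3).
r = 2.8273^(1/3) ≈ 1.4140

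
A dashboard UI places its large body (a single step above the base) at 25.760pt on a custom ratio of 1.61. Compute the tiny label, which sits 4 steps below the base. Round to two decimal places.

2.38pt

25.760 ÷ 1.61⁵ = 25.760 ÷ 10.81756 ≈ 2.381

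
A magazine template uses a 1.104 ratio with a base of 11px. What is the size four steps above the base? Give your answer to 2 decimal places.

16.34px

A modular type scale is a geometric sequence: sizeₙ = base × rⁿ.
11.0 × 1.104⁴ = 11.0 × 1.48551 ≈ 16.34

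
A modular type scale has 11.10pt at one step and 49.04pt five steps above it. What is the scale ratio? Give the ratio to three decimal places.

r⁵ = 49.04 / 11.10, so r = (49.04/11.10)^(1/5).
r = 4.4180^(1/5) ≈ 1.3460

1.346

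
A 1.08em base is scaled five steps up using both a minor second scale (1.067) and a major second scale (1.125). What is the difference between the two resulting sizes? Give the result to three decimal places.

Minor second: 1.08 × 1.067⁵ = 1.49364em
Major second: 1.08 × 1.125⁵ = 1.94620em
Difference: 1.94620 − 1.49364 = 0.45256em

0.453em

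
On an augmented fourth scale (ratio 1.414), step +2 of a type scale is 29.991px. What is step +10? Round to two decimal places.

29.991 × 1.414⁸ = 29.991 × 15.98068 ≈ 479.277

479.28px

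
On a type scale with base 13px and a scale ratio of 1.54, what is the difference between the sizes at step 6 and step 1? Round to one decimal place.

Step 1: 13.0 × 1.54 = 20.020px
Step 6: 13.0 × 1.54⁶ = 173.407px
Difference: 173.407 − 20.020 = 153.387px

153.4px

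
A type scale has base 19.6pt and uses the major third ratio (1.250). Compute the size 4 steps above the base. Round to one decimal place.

A modular type scale is a geometric sequence: sizeₙ = base × rⁿ.
19.6 × 1.250⁴ = 19.6 × 2.44141 ≈ 47.85

47.9pt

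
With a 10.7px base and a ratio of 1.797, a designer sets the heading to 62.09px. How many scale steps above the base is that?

3

1.797ⁿ = 62.09 / 10.7 = 5.8028
n = ln(5.8028) / ln(1.797) = 1.7583 / 0.5861 ≈ 3.00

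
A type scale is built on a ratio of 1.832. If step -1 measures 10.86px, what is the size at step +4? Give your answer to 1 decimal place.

224.1px

10.86 × 1.832⁵ = 10.86 × 20.63609 ≈ 224.108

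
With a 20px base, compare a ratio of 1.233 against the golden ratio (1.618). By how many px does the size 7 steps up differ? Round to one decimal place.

At 1.233: 20.0 × 1.233⁷ = 86.651px
Golden ratio: 20.0 × 1.618⁷ = 580.603px
Difference: 580.603 − 86.651 = 493.952px

494.0px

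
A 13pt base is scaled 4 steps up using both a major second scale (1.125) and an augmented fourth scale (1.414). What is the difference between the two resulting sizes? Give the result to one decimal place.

Major second: 13.0 × 1.125⁴ = 20.823pt
Augmented fourth: 13.0 × 1.414⁴ = 51.969pt
Difference: 51.969 − 20.823 = 31.146pt

31.1pt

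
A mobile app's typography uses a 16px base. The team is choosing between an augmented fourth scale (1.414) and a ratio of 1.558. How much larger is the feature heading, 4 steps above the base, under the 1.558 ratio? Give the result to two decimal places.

Augmented fourth: 16.0 × 1.414⁴ = 63.9613px
At 1.558: 16.0 × 1.558⁴ = 94.2735px
Difference: 94.2735 − 63.9613 = 30.3122px

30.31px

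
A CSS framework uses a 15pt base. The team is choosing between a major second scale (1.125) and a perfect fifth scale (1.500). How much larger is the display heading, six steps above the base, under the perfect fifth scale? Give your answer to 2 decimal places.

140.45pt

Major second: 15.0 × 1.125⁶ = 30.4093pt
Perfect fifth: 15.0 × 1.500⁶ = 170.8594pt
Difference: 170.8594 − 30.4093 = 140.4501pt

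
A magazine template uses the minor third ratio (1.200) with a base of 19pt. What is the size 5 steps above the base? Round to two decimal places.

Every step multiplies by the scale ratio.
19.0 × 1.200⁵ = 19.0 × 2.48832 ≈ 47.28

47.28pt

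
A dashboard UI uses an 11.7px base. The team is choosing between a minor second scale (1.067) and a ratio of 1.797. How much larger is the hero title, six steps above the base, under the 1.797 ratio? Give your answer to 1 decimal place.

376.7px

Minor second: 11.7 × 1.067⁶ = 17.265px
At 1.797: 11.7 × 1.797⁶ = 393.980px
Difference: 393.980 − 17.265 = 376.715px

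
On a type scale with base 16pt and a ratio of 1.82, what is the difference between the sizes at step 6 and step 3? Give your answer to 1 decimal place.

Step 3: 16.0 × 1.82³ = 96.457pt
Step 6: 16.0 × 1.82⁶ = 581.498pt
Difference: 581.498 − 96.457 = 485.041pt

485.0pt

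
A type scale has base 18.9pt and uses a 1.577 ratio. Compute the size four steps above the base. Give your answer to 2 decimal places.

A modular type scale is a geometric sequence: sizeₙ = base × rⁿ.
18.9 × 1.577⁴ = 18.9 × 6.18482 ≈ 116.89

116.89pt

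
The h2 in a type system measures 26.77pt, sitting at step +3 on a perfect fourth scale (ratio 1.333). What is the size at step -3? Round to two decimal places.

The gap is -3 − (3) = -6 steps, so the factor is 1.333^-6.
26.77 ÷ 1.333⁶ = 26.77 ÷ 5.61023 ≈ 4.772

4.77pt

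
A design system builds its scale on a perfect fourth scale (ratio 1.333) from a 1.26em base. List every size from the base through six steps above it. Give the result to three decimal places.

1.260em, 1.680em, 2.239em, 2.984em, 3.978em, 5.303em, 7.069em

Step 0: 1.26em
Step 1: 1.26 × 1.333 = 1.680
Step 2: 1.26 × 1.333² = 2.239
Step 3: 1.26 × 1.333³ = 2.984
Step 4: 1.26 × 1.333⁴ = 3.978
Step 5: 1.26 × 1.333⁵ = 5.303
Step 6: 1.26 × 1.333⁶ = 7.069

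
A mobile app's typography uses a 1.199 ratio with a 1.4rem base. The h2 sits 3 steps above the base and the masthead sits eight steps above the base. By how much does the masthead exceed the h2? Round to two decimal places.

Step 3: 1.4 × 1.199³ = 2.4132rem
Step 8: 1.4 × 1.199⁸ = 5.9797rem
Difference: 5.9797 − 2.4132 = 3.5665rem

3.57rem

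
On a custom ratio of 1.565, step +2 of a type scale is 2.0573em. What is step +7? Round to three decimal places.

2.0573 × 1.565⁵ = 2.0573 × 9.38797 ≈ 19.314

19.314em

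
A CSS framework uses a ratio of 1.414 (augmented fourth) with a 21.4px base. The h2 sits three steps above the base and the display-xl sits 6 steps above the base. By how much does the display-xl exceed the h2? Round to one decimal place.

Step 3: 21.4 × 1.414³ = 60.501px
Step 6: 21.4 × 1.414⁶ = 171.045px
Difference: 171.045 − 60.501 = 110.544px

110.5px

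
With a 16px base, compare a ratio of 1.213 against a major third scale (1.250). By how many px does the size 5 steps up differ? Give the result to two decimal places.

6.81px

At 1.213: 16.0 × 1.213⁵ = 42.0169px
Major third: 16.0 × 1.250⁵ = 48.8281px
Difference: 48.8281 − 42.0169 = 6.8112px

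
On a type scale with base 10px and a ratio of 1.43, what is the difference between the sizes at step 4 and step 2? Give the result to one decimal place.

Step 2: 10.0 × 1.43² = 20.449px
Step 4: 10.0 × 1.43⁴ = 41.816px
Difference: 41.816 − 20.449 = 21.367px

21.4px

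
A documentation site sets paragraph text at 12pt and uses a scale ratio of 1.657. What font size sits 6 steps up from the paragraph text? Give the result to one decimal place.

248.4pt

12.0 × 1.657⁶ = 12.0 × 20.69832 ≈ 248.38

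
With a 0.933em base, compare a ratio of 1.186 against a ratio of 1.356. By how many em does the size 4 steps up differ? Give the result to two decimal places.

1.31em

At 1.186: 0.933 × 1.186⁴ = 1.8460em
At 1.356: 0.933 × 1.356⁴ = 3.1544em
Difference: 3.1544 − 1.8460 = 1.3084em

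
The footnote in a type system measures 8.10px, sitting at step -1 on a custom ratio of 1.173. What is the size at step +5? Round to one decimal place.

Moving from step -1 to step +5 is 6 steps up, so multiply by r⁶.
8.10 × 1.173⁶ = 8.10 × 2.60488 ≈ 21.100

21.1px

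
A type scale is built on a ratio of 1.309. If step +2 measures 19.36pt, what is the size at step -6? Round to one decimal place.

2.2pt

19.36 ÷ 1.309⁸ = 19.36 ÷ 8.62020 ≈ 2.246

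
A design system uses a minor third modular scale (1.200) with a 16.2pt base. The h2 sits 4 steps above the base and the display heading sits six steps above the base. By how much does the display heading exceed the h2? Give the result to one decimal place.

Step 4: 16.2 × 1.200⁴ = 33.592pt
Step 6: 16.2 × 1.200⁶ = 48.373pt
Difference: 48.373 − 33.592 = 14.781pt

14.8pt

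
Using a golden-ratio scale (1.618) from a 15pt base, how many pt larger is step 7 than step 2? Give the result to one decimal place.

396.2pt

Step 2: 15.0 × 1.618² = 39.269pt
Step 7: 15.0 × 1.618⁷ = 435.453pt
Difference: 435.453 − 39.269 = 396.184pt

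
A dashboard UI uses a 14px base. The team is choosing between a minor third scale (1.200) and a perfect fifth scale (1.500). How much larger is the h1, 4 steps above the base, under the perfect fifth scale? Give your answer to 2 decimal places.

41.84px

Minor third: 14.0 × 1.200⁴ = 29.0304px
Perfect fifth: 14.0 × 1.500⁴ = 70.8750px
Difference: 70.8750 − 29.0304 = 41.8446px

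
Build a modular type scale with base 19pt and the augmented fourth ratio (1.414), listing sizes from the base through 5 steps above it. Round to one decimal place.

Step 0: 19pt
Step 1: 19.0 × 1.414 = 26.9
Step 2: 19.0 × 1.414² = 38.0
Step 3: 19.0 × 1.414³ = 53.7
Step 4: 19.0 × 1.414⁴ = 76.0
Step 5: 19.0 × 1.414⁵ = 107.4

19.0pt, 26.9pt, 38.0pt, 53.7pt, 76.0pt, 107.4pt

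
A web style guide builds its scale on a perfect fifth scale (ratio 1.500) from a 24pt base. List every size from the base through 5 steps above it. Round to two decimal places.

24.00pt, 36.00pt, 54.00pt, 81.00pt, 121.50pt, 182.25pt

Step 0: 24pt
Step 1: 24.0 × 1.500 = 36.00
Step 2: 24.0 × 1.500² = 54.00
Step 3: 24.0 × 1.500³ = 81.00
Step 4: 24.0 × 1.500⁴ = 121.50
Step 5: 24.0 × 1.500⁵ = 182.25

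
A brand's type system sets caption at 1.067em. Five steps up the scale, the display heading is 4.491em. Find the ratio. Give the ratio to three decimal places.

The ratio satisfies 1.067 × r⁵ = 4.491, so r = (4.491 / 1.067)^(1/5).
r = 4.2090^(1/5) ≈ 1.3330

1.333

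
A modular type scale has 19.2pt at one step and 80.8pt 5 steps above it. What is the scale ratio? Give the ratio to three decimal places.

r⁵ = 80.8 / 19.2, so r = (80.8/19.2)^(1/5).
r = 4.2083^(1/5) ≈ 1.3330

1.333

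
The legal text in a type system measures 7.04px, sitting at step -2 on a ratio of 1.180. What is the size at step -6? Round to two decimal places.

7.04 ÷ 1.180⁴ = 7.04 ÷ 1.93878 ≈ 3.631

3.63px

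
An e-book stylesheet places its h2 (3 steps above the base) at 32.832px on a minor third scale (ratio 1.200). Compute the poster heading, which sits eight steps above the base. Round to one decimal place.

81.7px

Moving from step +3 to step +8 is 5 steps up, so multiply by r⁵.
32.832 × 1.200⁵ = 32.832 × 2.48832 ≈ 81.697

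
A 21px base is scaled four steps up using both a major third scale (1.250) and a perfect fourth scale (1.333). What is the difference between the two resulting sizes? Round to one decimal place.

15.0px

Major third: 21.0 × 1.250⁴ = 51.270px
Perfect fourth: 21.0 × 1.333⁴ = 66.304px
Difference: 66.304 − 51.270 = 15.034px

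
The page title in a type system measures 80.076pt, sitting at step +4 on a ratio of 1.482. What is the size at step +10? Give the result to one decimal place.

848.4pt

The gap is 10 − (4) = 6 steps, so the factor is 1.482^6.
80.076 × 1.482⁶ = 80.076 × 10.59471 ≈ 848.382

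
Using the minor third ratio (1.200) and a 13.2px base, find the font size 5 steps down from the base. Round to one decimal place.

5.3px

13.2 ÷ 1.200⁵ = 13.2 ÷ 2.48832 ≈ 5.30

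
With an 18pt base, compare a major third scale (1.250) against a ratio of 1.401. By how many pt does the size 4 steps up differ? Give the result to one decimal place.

Major third: 18.0 × 1.250⁴ = 43.945pt
At 1.401: 18.0 × 1.401⁴ = 69.347pt
Difference: 69.347 − 43.945 = 25.402pt

25.4pt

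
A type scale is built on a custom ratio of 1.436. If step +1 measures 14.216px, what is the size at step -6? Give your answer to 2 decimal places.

Moving from step +1 to step -6 is 7 steps down, so divide by r⁷.
14.216 ÷ 1.436⁷ = 14.216 ÷ 12.59160 ≈ 1.129

1.13px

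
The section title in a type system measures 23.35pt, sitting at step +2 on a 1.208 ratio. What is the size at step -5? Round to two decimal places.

23.35 ÷ 1.208⁷ = 23.35 ÷ 3.75378 ≈ 6.220

6.22pt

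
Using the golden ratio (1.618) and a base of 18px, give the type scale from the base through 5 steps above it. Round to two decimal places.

Step 0: 18px
Step 1: 18.0 × 1.618 = 29.12
Step 2: 18.0 × 1.618² = 47.12
Step 3: 18.0 × 1.618³ = 76.24
Step 4: 18.0 × 1.618⁴ = 123.36
Step 5: 18.0 × 1.618⁵ = 199.60

18.00px, 29.12px, 47.12px, 76.24px, 123.36px, 199.60px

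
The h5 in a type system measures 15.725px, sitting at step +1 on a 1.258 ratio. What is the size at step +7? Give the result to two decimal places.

62.33px

15.725 × 1.258⁶ = 15.725 × 3.96355 ≈ 62.327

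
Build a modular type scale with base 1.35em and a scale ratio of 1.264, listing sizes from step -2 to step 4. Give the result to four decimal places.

Step -2: 1.35 ÷ 1.264² = 0.8450
Step -1: 1.35 ÷ 1.264 = 1.0680
Step 0: 1.35em
Step 1: 1.35 × 1.264 = 1.7064
Step 2: 1.35 × 1.264² = 2.1569
Step 3: 1.35 × 1.264³ = 2.7263
Step 4: 1.35 × 1.264⁴ = 3.4461

0.8450em, 1.0680em, 1.3500em, 1.7064em, 2.1569em, 2.7263em, 3.4461em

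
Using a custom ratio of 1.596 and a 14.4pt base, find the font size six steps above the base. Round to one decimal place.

14.4 × 1.596⁶ = 14.4 × 16.52713 ≈ 237.99

238.0pt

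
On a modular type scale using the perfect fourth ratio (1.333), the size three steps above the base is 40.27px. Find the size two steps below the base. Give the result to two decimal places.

9.57px

The gap is -2 − (3) = -5 steps, so the factor is 1.333^-5.
40.27 ÷ 1.333⁵ = 40.27 ÷ 4.20873 ≈ 9.568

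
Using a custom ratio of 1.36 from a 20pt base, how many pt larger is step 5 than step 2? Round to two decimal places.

56.06pt

Step 2: 20.0 × 1.36² = 36.9920pt
Step 5: 20.0 × 1.36⁵ = 93.0517pt
Difference: 93.0517 − 36.9920 = 56.0597pt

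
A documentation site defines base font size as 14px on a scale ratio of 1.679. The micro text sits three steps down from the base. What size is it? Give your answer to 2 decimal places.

A modular type scale is a geometric sequence: sizeₙ = base × rⁿ.
14.0 ÷ 1.679³ = 14.0 ÷ 4.73317 ≈ 2.96

2.96px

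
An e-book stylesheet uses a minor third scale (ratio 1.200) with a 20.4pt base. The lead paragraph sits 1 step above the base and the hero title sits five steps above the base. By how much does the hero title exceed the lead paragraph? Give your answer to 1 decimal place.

26.3pt

Step 1: 20.4 × 1.200 = 24.480pt
Step 5: 20.4 × 1.200⁵ = 50.762pt
Difference: 50.762 − 24.480 = 26.282pt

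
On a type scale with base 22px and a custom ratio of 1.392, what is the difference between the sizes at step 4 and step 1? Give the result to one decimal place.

52.0px

Step 1: 22.0 × 1.392 = 30.624px
Step 4: 22.0 × 1.392⁴ = 82.600px
Difference: 82.600 − 30.624 = 51.976px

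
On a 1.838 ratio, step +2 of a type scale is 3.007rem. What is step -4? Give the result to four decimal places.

3.007 ÷ 1.838⁶ = 3.007 ÷ 38.55432 ≈ 0.0780

0.0780rem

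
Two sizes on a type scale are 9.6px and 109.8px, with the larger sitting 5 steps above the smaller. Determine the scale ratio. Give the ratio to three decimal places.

The ratio satisfies 9.6 × r⁵ = 109.8, so r = (109.8 / 9.6)^(1/5).
r = 11.4375^(1/5) ≈ 1.6280

1.628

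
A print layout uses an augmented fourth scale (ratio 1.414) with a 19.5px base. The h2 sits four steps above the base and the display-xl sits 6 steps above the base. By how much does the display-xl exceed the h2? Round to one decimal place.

77.9px

Step 4: 19.5 × 1.414⁴ = 77.953px
Step 6: 19.5 × 1.414⁶ = 155.859px
Difference: 155.859 − 77.953 = 77.906px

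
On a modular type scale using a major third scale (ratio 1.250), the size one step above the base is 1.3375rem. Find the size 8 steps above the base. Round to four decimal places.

1.3375 × 1.250⁷ = 1.3375 × 4.76837 ≈ 6.3777

6.3777rem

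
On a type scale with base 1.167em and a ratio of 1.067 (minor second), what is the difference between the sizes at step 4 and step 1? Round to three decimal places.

Step 1: 1.167 × 1.067 = 1.24519em
Step 4: 1.167 × 1.067⁴ = 1.51262em
Difference: 1.51262 − 1.24519 = 0.26743em

0.267em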